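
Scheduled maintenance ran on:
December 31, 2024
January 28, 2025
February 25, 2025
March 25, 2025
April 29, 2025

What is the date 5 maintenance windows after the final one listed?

September 30, 2025

Every date is a Tuesday; gaps 28, 28, 28, 35 days.
Each is the last Tuesday of its month (at least one falls on the 29th or later, ruling out '4th Tuesday').
May 2025 ends with Tuesday May 27, 2025.
Last Tuesday of June 2025: June 24, 2025.
Last Tuesday of July 2025: July 29, 2025.
August 2025 ends with Tuesday August 26, 2025.
Last Tuesday of September 2025: September 30, 2025.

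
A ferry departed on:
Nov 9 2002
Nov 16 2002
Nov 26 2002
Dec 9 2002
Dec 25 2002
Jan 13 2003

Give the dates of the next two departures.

The spacing grows by 3 each time: 7, 10, 13, 16, 19 days.
Next gap: 22 days. Jan 13 2003 + 22 days = Feb 4 2003.
Next gap: 25 days. Feb 4 2003 + 25 days = Mar 1 2003.

Feb 4 2003, Mar 1 2003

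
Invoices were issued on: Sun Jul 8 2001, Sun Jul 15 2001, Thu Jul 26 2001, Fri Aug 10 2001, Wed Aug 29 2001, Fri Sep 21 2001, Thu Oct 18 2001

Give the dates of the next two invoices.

Gaps: 7, 11, 15, 19, 23, 27 days — each gap is 4 larger than the previous one.
Next gap: 31 days. Thu Oct 18 2001 + 31 days = Sun Nov 18 2001.
Next gap: 35 days. Sun Nov 18 2001 + 35 days = Sun Dec 23 2001.

Sun Nov 18 2001, Sun Dec 23 2001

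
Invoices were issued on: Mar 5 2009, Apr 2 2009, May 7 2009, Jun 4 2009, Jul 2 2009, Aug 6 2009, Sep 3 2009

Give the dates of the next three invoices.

Oct 1 2009, Nov 5 2009, Dec 3 2009

All dates are Thursdays, 28, 35, 28, 28, 35, 28 days apart.
Specifically, the 1st Thursday of each month.
1st Thursday of October 2009: Oct 1 2009.
November 2009 — 1st Thursday is Nov 5 2009.
December 2009 — 1st Thursday is Dec 3 2009.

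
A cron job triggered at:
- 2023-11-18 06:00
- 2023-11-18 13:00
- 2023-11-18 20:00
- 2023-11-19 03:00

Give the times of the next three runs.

Gaps: 7, 7, 7 hours — each event is 7 hours after the previous one.
2023-11-19 03:00 + 7 h = 2023-11-19 10:00.
2023-11-19 10:00 + 7 h = 2023-11-19 17:00.
2023-11-19 17:00 + 7 h = 2023-11-20 00:00.

2023-11-19 10:00, 2023-11-19 17:00, 2023-11-20 00:00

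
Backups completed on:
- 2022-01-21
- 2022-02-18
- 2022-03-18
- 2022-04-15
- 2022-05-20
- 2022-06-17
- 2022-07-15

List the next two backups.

All dates are Fridays, 28, 28, 28, 35, 28, 28 days apart.
Specifically, the 3rd Friday of each month.
3rd Friday of August 2022: 2022-08-19.
3rd Friday of September 2022: 2022-09-16.

2022-08-19, 2022-09-16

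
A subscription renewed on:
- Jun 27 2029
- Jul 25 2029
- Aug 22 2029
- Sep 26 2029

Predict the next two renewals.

These are Wednesdays at 28- or 35-day spacing (28, 28, 35).
The pattern: 4th Wednesday of the month.
October 2029 — 4th Wednesday is Oct 24 2029.
4th Wednesday of November 2029: Nov 28 2029.

Oct 24 2029, Nov 28 2029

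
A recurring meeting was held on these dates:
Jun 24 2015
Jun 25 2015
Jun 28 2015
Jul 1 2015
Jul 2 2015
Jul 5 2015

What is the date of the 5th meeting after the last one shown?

Jul 16 2015

The gap pattern 1, 3, 3, 1, 3 repeats every 3 events.
These are the Wednesdays, Thursdays and Sundays of each week.
Next Wednesday: Jul 8 2015.
The following Thursday is Jul 9 2015.
Next Sunday: Jul 12 2015.
Next Wednesday: Jul 15 2015.
The following Thursday is Jul 16 2015.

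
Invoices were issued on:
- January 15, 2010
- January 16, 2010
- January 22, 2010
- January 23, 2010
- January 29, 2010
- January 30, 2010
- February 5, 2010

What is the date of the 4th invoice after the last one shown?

February 19, 2010

Every event lands on a Friday or Saturday (gaps cycle 1, 6, 1, 6, 1, 6).
So the schedule is: every Friday and Saturday.
Next Saturday: February 6, 2010.
Next Friday: February 12, 2010.
Next Saturday: February 13, 2010.
The following Friday is February 19, 2010.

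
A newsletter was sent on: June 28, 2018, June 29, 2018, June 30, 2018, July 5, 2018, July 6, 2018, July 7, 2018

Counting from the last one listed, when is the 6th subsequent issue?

Gaps: 1, 1, 5, 1, 1 days — not constant, but cyclic with period 3.
The events fall on every Thursday, Friday and Saturday.
Next Thursday: July 12, 2018.
Next Friday: July 13, 2018.
Next Saturday: July 14, 2018.
Next Thursday: July 19, 2018.
The following Friday is July 20, 2018.
The following Saturday is July 21, 2018.

July 21, 2018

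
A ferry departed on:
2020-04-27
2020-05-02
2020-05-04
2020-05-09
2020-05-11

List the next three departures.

2020-05-16, 2020-05-18, 2020-05-23

The gap pattern 5, 2, 5, 2 repeats every 2 events.
These are the Mondays and Saturdays of each week.
Next Saturday: 2020-05-16.
Next Monday: 2020-05-18.
Next Saturday: 2020-05-23.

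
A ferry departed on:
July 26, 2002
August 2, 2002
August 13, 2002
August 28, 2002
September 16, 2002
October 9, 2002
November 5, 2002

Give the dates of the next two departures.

December 6, 2002; January 10, 2003

The spacing grows by 4 each time: 7, 11, 15, 19, 23, 27 days.
Next gap: 31 days. November 5, 2002 + 31 days = December 6, 2002.
Next gap: 35 days. December 6, 2002 + 35 days = January 10, 2003.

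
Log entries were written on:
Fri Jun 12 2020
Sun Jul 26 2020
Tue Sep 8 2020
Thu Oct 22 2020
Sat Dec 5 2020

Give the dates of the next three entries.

Mon Jan 18 2021, Wed Mar 3 2021, Fri Apr 16 2021

Gaps between consecutive events: 44, 44, 44, 44 days — a constant 44-day interval.
Sat Dec 5 2020 + 44 days = Mon Jan 18 2021.
Mon Jan 18 2021 + 44 days = Wed Mar 3 2021.
Wed Mar 3 2021 + 44 days = Fri Apr 16 2021.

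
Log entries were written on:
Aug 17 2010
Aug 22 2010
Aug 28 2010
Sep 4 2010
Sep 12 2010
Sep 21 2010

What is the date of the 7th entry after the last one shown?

Dec 21 2010

Gaps: 5, 6, 7, 8, 9 days — each gap is 1 larger than the previous one.
Next gap: 10 days. Sep 21 2010 + 10 days = Oct 1 2010.
Next gap: 11 days. Oct 1 2010 + 11 days = Oct 12 2010.
Next gap: 12 days. Oct 12 2010 + 12 days = Oct 24 2010.
Next gap: 13 days. Oct 24 2010 + 13 days = Nov 6 2010.
Next gap: 14 days. Nov 6 2010 + 14 days = Nov 20 2010.
Next gap: 15 days. Nov 20 2010 + 15 days = Dec 5 2010.
Next gap: 16 days. Dec 5 2010 + 16 days = Dec 21 2010.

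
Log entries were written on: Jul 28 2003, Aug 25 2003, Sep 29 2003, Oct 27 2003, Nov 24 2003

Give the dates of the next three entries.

Dec 29 2003, Jan 26 2004, Feb 23 2004

All Mondays; the gaps (28, 35, 28, 28) vary with month length.
This is the last Monday of each month.
December 2003 ends with Monday Dec 29 2003.
Last Monday of January 2004: Jan 26 2004.
Last Monday of February 2004: Feb 23 2004.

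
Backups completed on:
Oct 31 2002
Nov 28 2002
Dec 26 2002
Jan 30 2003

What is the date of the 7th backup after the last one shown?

These are Thursdays with 28, 28, 35-day gaps.
Each is the final Thursday of its month — Oct 31 2002 is past the 28th, so '4th Thursday' doesn't fit.
Last Thursday of February 2003: Feb 27 2003.
March 2003 ends with Thursday Mar 27 2003.
Last Thursday of April 2003: Apr 24 2003.
Last Thursday of May 2003: May 29 2003.
Last Thursday of June 2003: Jun 26 2003.
July 2003 ends with Thursday Jul 31 2003.
Last Thursday of August 2003: Aug 28 2003.

Aug 28 2003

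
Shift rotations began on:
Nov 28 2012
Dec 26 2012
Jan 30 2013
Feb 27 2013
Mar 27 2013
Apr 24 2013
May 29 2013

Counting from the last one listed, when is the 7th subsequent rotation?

Every date is a Wednesday; gaps 28, 35, 28, 28, 28, 35 days.
Each is the last Wednesday of its month (at least one falls on the 29th or later, ruling out '4th Wednesday').
Last Wednesday of June 2013: Jun 26 2013.
Last Wednesday of July 2013: Jul 31 2013.
Last Wednesday of August 2013: Aug 28 2013.
September 2013 ends with Wednesday Sep 25 2013.
Last Wednesday of October 2013: Oct 30 2013.
Last Wednesday of November 2013: Nov 27 2013.
Last Wednesday of December 2013: Dec 25 2013.

Dec 25 2013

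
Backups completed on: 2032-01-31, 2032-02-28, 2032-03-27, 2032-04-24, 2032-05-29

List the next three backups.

2032-06-26, 2032-07-31, 2032-08-28

Every date is a Saturday; gaps 28, 28, 28, 35 days.
Each is the last Saturday of its month (at least one falls on the 29th or later, ruling out '4th Saturday').
Last Saturday of June 2032: 2032-06-26.
July 2032 ends with Saturday 2032-07-31.
Last Saturday of August 2032: 2032-08-28.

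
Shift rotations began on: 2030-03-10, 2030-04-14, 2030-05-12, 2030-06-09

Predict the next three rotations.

2030-07-14, 2030-08-11, 2030-09-08

All dates are Sundays, 35, 28, 28 days apart.
Specifically, the 2nd Sunday of each month.
July 2030 — 2nd Sunday is 2030-07-14.
2nd Sunday of August 2030: 2030-08-11.
September 2030 — 2nd Sunday is 2030-09-08.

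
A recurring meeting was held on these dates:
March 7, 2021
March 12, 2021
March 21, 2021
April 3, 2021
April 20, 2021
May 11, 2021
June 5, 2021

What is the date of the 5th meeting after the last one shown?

December 7, 2021

The spacing grows by 4 each time: 5, 9, 13, 17, 21, 25 days.
Next gap: 29 days. June 5, 2021 + 29 days = July 4, 2021.
Next gap: 33 days. July 4, 2021 + 33 days = August 6, 2021.
Next gap: 37 days. August 6, 2021 + 37 days = September 12, 2021.
Next gap: 41 days. September 12, 2021 + 41 days = October 23, 2021.
Next gap: 45 days. October 23, 2021 + 45 days = December 7, 2021.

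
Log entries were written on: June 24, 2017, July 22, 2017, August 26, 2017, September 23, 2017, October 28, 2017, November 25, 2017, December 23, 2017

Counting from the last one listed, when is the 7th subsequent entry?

July 28, 2018

All dates are Saturdays, 28, 35, 28, 35, 28, 28 days apart.
Specifically, the 4th Saturday of each month.
January 2018 — 4th Saturday is January 27, 2018.
February 2018 — 4th Saturday is February 24, 2018.
March 2018 — 4th Saturday is March 24, 2018.
4th Saturday of April 2018: April 28, 2018.
4th Saturday of May 2018: May 26, 2018.
June 2018 — 4th Saturday is June 23, 2018.
4th Saturday of July 2018: July 28, 2018.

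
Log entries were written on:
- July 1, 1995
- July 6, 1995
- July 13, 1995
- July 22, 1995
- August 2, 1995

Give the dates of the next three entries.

August 15, 1995; August 30, 1995; September 16, 1995

The spacing grows by 2 each time: 5, 7, 9, 11 days.
Next gap: 13 days. August 2, 1995 + 13 days = August 15, 1995.
Next gap: 15 days. August 15, 1995 + 15 days = August 30, 1995.
Next gap: 17 days. August 30, 1995 + 17 days = September 16, 1995.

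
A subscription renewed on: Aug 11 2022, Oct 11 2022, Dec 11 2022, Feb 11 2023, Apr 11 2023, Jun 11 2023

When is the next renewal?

Gaps: 61, 61, 62, 59, 61 days — not constant. Every event is on the 11th of the month.
Pattern: the 11th of every 2 months.
August 2023: Aug 11 2023.

Aug 11 2023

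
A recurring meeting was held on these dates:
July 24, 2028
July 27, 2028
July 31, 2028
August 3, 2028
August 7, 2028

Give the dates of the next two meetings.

August 10, 2028; August 14, 2028

Gaps: 3, 4, 3, 4 days — not constant, but cyclic with period 2.
The events fall on every Monday and Thursday.
The following Thursday is August 10, 2028.
The following Monday is August 14, 2028.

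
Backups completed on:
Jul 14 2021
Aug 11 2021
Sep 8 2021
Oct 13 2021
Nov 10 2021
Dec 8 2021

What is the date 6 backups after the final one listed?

Jun 8 2022

Gaps: 28, 28, 35, 28, 28 days — a mix of 28 and 35. Every date is a Wednesday.
Each is the 2nd Wednesday of its month.
2nd Wednesday of January 2022: Jan 12 2022.
February 2022 — 2nd Wednesday is Feb 9 2022.
March 2022 — 2nd Wednesday is Mar 9 2022.
2nd Wednesday of April 2022: Apr 13 2022.
May 2022 — 2nd Wednesday is May 11 2022.
2nd Wednesday of June 2022: Jun 8 2022.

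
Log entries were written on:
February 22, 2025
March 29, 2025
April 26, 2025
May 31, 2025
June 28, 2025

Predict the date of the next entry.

All Saturdays; the gaps (35, 28, 35, 28) vary with month length.
This is the last Saturday of each month.
July 2025 ends with Saturday July 26, 2025.

July 26, 2025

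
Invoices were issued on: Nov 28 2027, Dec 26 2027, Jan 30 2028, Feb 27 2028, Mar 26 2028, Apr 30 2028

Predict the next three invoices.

May 28 2028, Jun 25 2028, Jul 30 2028

These are Sundays with 28, 35, 28, 28, 35-day gaps.
Each is the final Sunday of its month — Jan 30 2028 is past the 28th, so '4th Sunday' doesn't fit.
May 2028 ends with Sunday May 28 2028.
Last Sunday of June 2028: Jun 25 2028.
Last Sunday of July 2028: Jul 30 2028.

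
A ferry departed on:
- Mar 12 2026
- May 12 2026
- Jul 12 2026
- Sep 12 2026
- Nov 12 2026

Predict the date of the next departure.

Jan 12 2027

The day-of-month is always 12 (61, 61, 62, 61 days between events).
So this recurs on the 12th of every 2 months.
Next: January 2027 → Jan 12 2027.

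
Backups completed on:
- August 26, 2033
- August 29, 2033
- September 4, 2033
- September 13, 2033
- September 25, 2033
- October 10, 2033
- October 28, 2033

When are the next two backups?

The spacing grows by 3 each time: 3, 6, 9, 12, 15, 18 days.
Next gap: 21 days. October 28, 2033 + 21 days = November 18, 2033.
Next gap: 24 days. November 18, 2033 + 24 days = December 12, 2033.

November 18, 2033; December 12, 2033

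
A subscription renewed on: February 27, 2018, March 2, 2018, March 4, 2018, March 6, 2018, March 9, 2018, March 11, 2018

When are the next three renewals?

The gap pattern 3, 2, 2, 3, 2 repeats every 3 events.
These are the Tuesdays, Fridays and Sundays of each week.
Next Tuesday: March 13, 2018.
Next Friday: March 16, 2018.
Next Sunday: March 18, 2018.

March 13, 2018; March 16, 2018; March 18, 2018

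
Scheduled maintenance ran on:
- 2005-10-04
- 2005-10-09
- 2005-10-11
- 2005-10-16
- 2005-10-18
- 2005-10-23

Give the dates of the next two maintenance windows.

Gaps: 5, 2, 5, 2, 5 days — not constant, but cyclic with period 2.
The events fall on every Tuesday and Sunday.
Next Tuesday: 2005-10-25.
Next Sunday: 2005-10-30.

2005-10-25, 2005-10-30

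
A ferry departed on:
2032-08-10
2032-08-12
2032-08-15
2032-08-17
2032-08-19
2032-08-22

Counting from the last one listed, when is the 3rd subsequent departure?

Gaps: 2, 3, 2, 2, 3 days — not constant, but cyclic with period 3.
The events fall on every Tuesday, Thursday and Sunday.
Next Tuesday: 2032-08-24.
The following Thursday is 2032-08-26.
Next Sunday: 2032-08-29.

2032-08-29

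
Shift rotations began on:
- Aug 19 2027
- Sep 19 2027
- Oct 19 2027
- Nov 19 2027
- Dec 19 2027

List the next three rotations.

Jan 19 2028, Feb 19 2028, Mar 19 2028

The day-of-month is always 19 (31, 30, 31, 30 days between events).
So this recurs on the 19th of each month.
January 2028: Jan 19 2028.
February 2028: Feb 19 2028.
March 2028: Mar 19 2028.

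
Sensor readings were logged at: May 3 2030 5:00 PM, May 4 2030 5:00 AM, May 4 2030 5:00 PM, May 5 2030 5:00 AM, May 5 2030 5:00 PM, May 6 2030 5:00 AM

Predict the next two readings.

May 6 2030 5:00 PM, May 7 2030 5:00 AM

Gaps: 12, 12, 12, 12, 12 hours — each event is 12 hours after the previous one.
May 6 2030 5:00 AM + 12 h = May 6 2030 5:00 PM.
May 6 2030 5:00 PM + 12 h = May 7 2030 5:00 AM.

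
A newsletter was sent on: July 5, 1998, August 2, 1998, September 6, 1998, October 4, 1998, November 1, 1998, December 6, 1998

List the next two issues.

Gaps: 28, 35, 28, 28, 35 days — a mix of 28 and 35. Every date is a Sunday.
Each is the 1st Sunday of its month.
1st Sunday of January 1999: January 3, 1999.
1st Sunday of February 1999: February 7, 1999.

January 3, 1999; February 7, 1999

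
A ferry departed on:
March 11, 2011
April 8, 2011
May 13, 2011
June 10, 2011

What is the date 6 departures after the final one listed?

These are Fridays at 28- or 35-day spacing (28, 35, 28).
The pattern: 2nd Friday of the month.
2nd Friday of July 2011: July 8, 2011.
2nd Friday of August 2011: August 12, 2011.
2nd Friday of September 2011: September 9, 2011.
October 2011 — 2nd Friday is October 14, 2011.
November 2011 — 2nd Friday is November 11, 2011.
December 2011 — 2nd Friday is December 9, 2011.

December 9, 2011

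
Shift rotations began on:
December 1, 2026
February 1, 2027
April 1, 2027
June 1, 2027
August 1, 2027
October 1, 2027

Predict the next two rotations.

The day-of-month is always 1 (62, 59, 61, 61, 61 days between events).
So this recurs on the 1st of every 2 months.
Next: December 2027 → December 1, 2027.
February 2028: February 1, 2028.

December 1, 2027; February 1, 2028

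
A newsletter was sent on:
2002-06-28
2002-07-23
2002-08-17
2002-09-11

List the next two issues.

Gaps between consecutive events: 25, 25, 25 days — a constant 25-day interval.
2002-09-11 + 25 days = 2002-10-06.
2002-10-06 + 25 days = 2002-10-31.

2002-10-06, 2002-10-31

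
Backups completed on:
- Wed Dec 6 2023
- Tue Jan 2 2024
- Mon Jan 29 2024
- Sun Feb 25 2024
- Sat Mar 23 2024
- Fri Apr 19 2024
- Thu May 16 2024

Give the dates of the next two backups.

The spacing is 27, 27, 27, 27, 27, 27 days — always 27 days.
Thu May 16 2024 + 27 days = Wed Jun 12 2024.
Wed Jun 12 2024 + 27 days = Tue Jul 9 2024.

Wed Jun 12 2024, Tue Jul 9 2024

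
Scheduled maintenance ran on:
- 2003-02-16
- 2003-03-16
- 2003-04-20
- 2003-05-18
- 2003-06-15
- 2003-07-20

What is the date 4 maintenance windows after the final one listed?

Gaps: 28, 35, 28, 28, 35 days — a mix of 28 and 35. Every date is a Sunday.
Each is the 3rd Sunday of its month.
3rd Sunday of August 2003: 2003-08-17.
3rd Sunday of September 2003: 2003-09-21.
October 2003 — 3rd Sunday is 2003-10-19.
3rd Sunday of November 2003: 2003-11-16.

2003-11-16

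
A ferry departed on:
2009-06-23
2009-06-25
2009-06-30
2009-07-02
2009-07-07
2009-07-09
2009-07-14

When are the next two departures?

The gap pattern 2, 5, 2, 5, 2, 5 repeats every 2 events.
These are the Tuesdays and Thursdays of each week.
Next Thursday: 2009-07-16.
Next Tuesday: 2009-07-21.

2009-07-16, 2009-07-21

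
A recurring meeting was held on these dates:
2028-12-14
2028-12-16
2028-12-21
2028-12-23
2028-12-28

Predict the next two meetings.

The gap pattern 2, 5, 2, 5 repeats every 2 events.
These are the Thursdays and Saturdays of each week.
The following Saturday is 2028-12-30.
The following Thursday is 2029-01-04.

2028-12-30, 2029-01-04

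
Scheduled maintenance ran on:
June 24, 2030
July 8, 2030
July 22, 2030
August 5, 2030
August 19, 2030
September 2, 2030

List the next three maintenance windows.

The spacing is 14, 14, 14, 14, 14 days — always 14 days.
September 2, 2030 + 14 days = September 16, 2030.
September 16, 2030 + 14 days = September 30, 2030.
September 30, 2030 + 14 days = October 14, 2030.

September 16, 2030; September 30, 2030; October 14, 2030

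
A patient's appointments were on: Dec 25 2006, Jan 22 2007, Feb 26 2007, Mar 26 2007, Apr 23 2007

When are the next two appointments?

May 28 2007, Jun 25 2007

All dates are Mondays, 28, 35, 28, 28 days apart.
Specifically, the 4th Monday of each month.
May 2007 — 4th Monday is May 28 2007.
4th Monday of June 2007: Jun 25 2007.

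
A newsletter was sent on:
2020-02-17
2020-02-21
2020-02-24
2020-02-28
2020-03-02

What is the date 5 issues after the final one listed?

2020-03-20

The gap pattern 4, 3, 4, 3 repeats every 2 events.
These are the Mondays and Fridays of each week.
Next Friday: 2020-03-06.
The following Monday is 2020-03-09.
Next Friday: 2020-03-13.
Next Monday: 2020-03-16.
The following Friday is 2020-03-20.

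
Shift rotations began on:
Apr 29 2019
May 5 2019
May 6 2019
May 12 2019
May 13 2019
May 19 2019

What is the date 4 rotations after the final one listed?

Every event lands on a Monday or Sunday (gaps cycle 6, 1, 6, 1, 6).
So the schedule is: every Monday and Sunday.
Next Monday: May 20 2019.
The following Sunday is May 26 2019.
The following Monday is May 27 2019.
Next Sunday: Jun 2 2019.

Jun 2 2019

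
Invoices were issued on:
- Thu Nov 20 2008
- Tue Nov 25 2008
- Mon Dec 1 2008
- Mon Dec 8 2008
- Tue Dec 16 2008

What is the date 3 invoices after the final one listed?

Thu Jan 15 2009

Intervals are 5, 6, 7, 8 days — an arithmetic progression with common difference 1.
Next gap: 9 days. Tue Dec 16 2008 + 9 days = Thu Dec 25 2008.
Next gap: 10 days. Thu Dec 25 2008 + 10 days = Sun Jan 4 2009.
Next gap: 11 days. Sun Jan 4 2009 + 11 days = Thu Jan 15 2009.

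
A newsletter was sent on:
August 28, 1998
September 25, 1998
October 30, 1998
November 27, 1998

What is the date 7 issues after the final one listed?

These are Fridays with 28, 35, 28-day gaps.
Each is the final Friday of its month — October 30, 1998 is past the 28th, so '4th Friday' doesn't fit.
Last Friday of December 1998: December 25, 1998.
January 1999 ends with Friday January 29, 1999.
Last Friday of February 1999: February 26, 1999.
Last Friday of March 1999: March 26, 1999.
Last Friday of April 1999: April 30, 1999.
Last Friday of May 1999: May 28, 1999.
June 1999 ends with Friday June 25, 1999.

June 25, 1999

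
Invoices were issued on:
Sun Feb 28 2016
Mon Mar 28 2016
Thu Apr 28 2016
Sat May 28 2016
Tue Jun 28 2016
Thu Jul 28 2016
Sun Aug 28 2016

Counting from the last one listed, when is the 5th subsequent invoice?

Gaps: 29, 31, 30, 31, 30, 31 days — not constant. Every event is on the 28th of the month.
Pattern: the 28th of each month.
September 2016: Wed Sep 28 2016.
October 2016: Fri Oct 28 2016.
November 2016: Mon Nov 28 2016.
Next: December 2016 → Wed Dec 28 2016.
January 2017: Sat Jan 28 2017.

Sat Jan 28 2017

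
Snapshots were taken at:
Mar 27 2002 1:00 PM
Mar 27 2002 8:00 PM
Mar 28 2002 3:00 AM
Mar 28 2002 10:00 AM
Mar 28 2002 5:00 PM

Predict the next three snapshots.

Mar 29 2002 12:00 AM, Mar 29 2002 7:00 AM, Mar 29 2002 2:00 PM

The interval is a steady 7 hours (7, 7, 7, 7).
Mar 28 2002 5:00 PM + 7 h = Mar 29 2002 12:00 AM.
Mar 29 2002 12:00 AM + 7 h = Mar 29 2002 7:00 AM.
Mar 29 2002 7:00 AM + 7 h = Mar 29 2002 2:00 PM.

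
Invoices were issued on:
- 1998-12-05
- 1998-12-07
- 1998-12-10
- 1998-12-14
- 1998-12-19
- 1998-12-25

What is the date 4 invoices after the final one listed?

The spacing grows by 1 each time: 2, 3, 4, 5, 6 days.
Next gap: 7 days. 1998-12-25 + 7 days = 1999-01-01.
Next gap: 8 days. 1999-01-01 + 8 days = 1999-01-09.
Next gap: 9 days. 1999-01-09 + 9 days = 1999-01-18.
Next gap: 10 days. 1999-01-18 + 10 days = 1999-01-28.

1999-01-28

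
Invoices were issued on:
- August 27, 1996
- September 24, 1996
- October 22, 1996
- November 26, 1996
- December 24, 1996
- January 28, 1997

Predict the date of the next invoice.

These are Tuesdays at 28- or 35-day spacing (28, 28, 35, 28, 35).
The pattern: 4th Tuesday of the month.
February 1997 — 4th Tuesday is February 25, 1997.

February 25, 1997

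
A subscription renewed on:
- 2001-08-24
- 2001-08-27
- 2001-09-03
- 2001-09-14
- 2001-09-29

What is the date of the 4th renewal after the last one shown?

Gaps: 3, 7, 11, 15 days — each gap is 4 larger than the previous one.
Next gap: 19 days. 2001-09-29 + 19 days = 2001-10-18.
Next gap: 23 days. 2001-10-18 + 23 days = 2001-11-10.
Next gap: 27 days. 2001-11-10 + 27 days = 2001-12-07.
Next gap: 31 days. 2001-12-07 + 31 days = 2002-01-07.

2002-01-07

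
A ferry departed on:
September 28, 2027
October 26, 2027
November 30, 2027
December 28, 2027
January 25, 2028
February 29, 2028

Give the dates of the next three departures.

March 28, 2028; April 25, 2028; May 30, 2028

These are Tuesdays with 28, 35, 28, 28, 35-day gaps.
Each is the final Tuesday of its month — November 30, 2027 is past the 28th, so '4th Tuesday' doesn't fit.
Last Tuesday of March 2028: March 28, 2028.
April 2028 ends with Tuesday April 25, 2028.
May 2028 ends with Tuesday May 30, 2028.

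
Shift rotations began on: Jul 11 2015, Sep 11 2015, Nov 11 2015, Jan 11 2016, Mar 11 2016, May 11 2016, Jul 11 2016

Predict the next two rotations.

Sep 11 2016, Nov 11 2016

The day-of-month is always 11 (62, 61, 61, 60, 61, 61 days between events).
So this recurs on the 11th of every 2 months.
Next: September 2016 → Sep 11 2016.
November 2016: Nov 11 2016.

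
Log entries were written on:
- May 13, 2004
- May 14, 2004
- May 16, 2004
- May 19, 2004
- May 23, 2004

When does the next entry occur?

May 28, 2004

Intervals are 1, 2, 3, 4 days — an arithmetic progression with common difference 1.
Next gap: 5 days. May 23, 2004 + 5 days = May 28, 2004.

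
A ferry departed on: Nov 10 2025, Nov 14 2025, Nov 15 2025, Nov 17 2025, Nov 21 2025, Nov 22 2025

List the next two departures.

Nov 24 2025, Nov 28 2025

The gap pattern 4, 1, 2, 4, 1 repeats every 3 events.
These are the Mondays, Fridays and Saturdays of each week.
Next Monday: Nov 24 2025.
The following Friday is Nov 28 2025.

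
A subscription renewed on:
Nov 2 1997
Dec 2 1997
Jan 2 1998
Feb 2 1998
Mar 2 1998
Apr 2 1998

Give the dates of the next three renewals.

May 2 1998, Jun 2 1998, Jul 2 1998

Gaps: 30, 31, 31, 28, 31 days — not constant. Every event is on the 2nd of the month.
Pattern: the 2nd of each month.
Next: May 1998 → May 2 1998.
June 1998: Jun 2 1998.
Next: July 1998 → Jul 2 1998.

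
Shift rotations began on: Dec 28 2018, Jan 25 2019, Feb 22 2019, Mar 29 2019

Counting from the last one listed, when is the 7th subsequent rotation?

These are Fridays with 28, 28, 35-day gaps.
Each is the final Friday of its month — Mar 29 2019 is past the 28th, so '4th Friday' doesn't fit.
Last Friday of April 2019: Apr 26 2019.
May 2019 ends with Friday May 31 2019.
June 2019 ends with Friday Jun 28 2019.
Last Friday of July 2019: Jul 26 2019.
August 2019 ends with Friday Aug 30 2019.
September 2019 ends with Friday Sep 27 2019.
October 2019 ends with Friday Oct 25 2019.

Oct 25 2019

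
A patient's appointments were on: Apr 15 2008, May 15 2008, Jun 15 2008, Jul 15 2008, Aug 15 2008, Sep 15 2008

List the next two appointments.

Oct 15 2008, Nov 15 2008

The day-of-month is always 15 (30, 31, 30, 31, 31 days between events).
So this recurs on the 15th of each month.
Next: October 2008 → Oct 15 2008.
November 2008: Nov 15 2008.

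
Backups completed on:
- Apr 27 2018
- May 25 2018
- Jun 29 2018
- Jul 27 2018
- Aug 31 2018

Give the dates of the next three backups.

Sep 28 2018, Oct 26 2018, Nov 30 2018

All Fridays; the gaps (28, 35, 28, 35) vary with month length.
This is the last Friday of each month.
September 2018 ends with Friday Sep 28 2018.
October 2018 ends with Friday Oct 26 2018.
November 2018 ends with Friday Nov 30 2018.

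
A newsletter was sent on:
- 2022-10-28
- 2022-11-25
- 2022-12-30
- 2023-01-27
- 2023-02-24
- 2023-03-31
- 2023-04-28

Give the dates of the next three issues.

Every date is a Friday; gaps 28, 35, 28, 28, 35, 28 days.
Each is the last Friday of its month (at least one falls on the 29th or later, ruling out '4th Friday').
May 2023 ends with Friday 2023-05-26.
Last Friday of June 2023: 2023-06-30.
Last Friday of July 2023: 2023-07-28.

2023-05-26, 2023-06-30, 2023-07-28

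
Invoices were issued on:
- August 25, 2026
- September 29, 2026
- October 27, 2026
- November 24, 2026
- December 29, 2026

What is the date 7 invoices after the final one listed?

July 27, 2027

All Tuesdays; the gaps (35, 28, 28, 35) vary with month length.
This is the last Tuesday of each month.
January 2027 ends with Tuesday January 26, 2027.
February 2027 ends with Tuesday February 23, 2027.
March 2027 ends with Tuesday March 30, 2027.
Last Tuesday of April 2027: April 27, 2027.
Last Tuesday of May 2027: May 25, 2027.
June 2027 ends with Tuesday June 29, 2027.
Last Tuesday of July 2027: July 27, 2027.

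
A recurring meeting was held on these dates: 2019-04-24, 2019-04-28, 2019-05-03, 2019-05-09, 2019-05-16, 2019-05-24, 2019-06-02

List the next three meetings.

The spacing grows by 1 each time: 4, 5, 6, 7, 8, 9 days.
Next gap: 10 days. 2019-06-02 + 10 days = 2019-06-12.
Next gap: 11 days. 2019-06-12 + 11 days = 2019-06-23.
Next gap: 12 days. 2019-06-23 + 12 days = 2019-07-05.

2019-06-12, 2019-06-23, 2019-07-05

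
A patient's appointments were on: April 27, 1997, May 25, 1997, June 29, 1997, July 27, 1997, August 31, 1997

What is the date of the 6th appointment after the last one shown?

These are Sundays with 28, 35, 28, 35-day gaps.
Each is the final Sunday of its month — June 29, 1997 is past the 28th, so '4th Sunday' doesn't fit.
Last Sunday of September 1997: September 28, 1997.
Last Sunday of October 1997: October 26, 1997.
Last Sunday of November 1997: November 30, 1997.
Last Sunday of December 1997: December 28, 1997.
Last Sunday of January 1998: January 25, 1998.
February 1998 ends with Sunday February 22, 1998.

February 22, 1998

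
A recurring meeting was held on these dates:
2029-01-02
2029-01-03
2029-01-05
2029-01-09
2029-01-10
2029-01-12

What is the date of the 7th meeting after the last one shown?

2029-01-30

Gaps: 1, 2, 4, 1, 2 days — not constant, but cyclic with period 3.
The events fall on every Tuesday, Wednesday and Friday.
The following Tuesday is 2029-01-16.
The following Wednesday is 2029-01-17.
Next Friday: 2029-01-19.
The following Tuesday is 2029-01-23.
The following Wednesday is 2029-01-24.
Next Friday: 2029-01-26.
The following Tuesday is 2029-01-30.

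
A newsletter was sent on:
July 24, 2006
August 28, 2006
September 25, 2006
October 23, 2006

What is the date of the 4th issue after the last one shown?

February 26, 2007

All dates are Mondays, 35, 28, 28 days apart.
Specifically, the 4th Monday of each month.
November 2006 — 4th Monday is November 27, 2006.
December 2006 — 4th Monday is December 25, 2006.
4th Monday of January 2007: January 22, 2007.
4th Monday of February 2007: February 26, 2007.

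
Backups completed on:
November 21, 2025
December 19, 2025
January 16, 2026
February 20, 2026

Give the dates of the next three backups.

March 20, 2026; April 17, 2026; May 15, 2026

These are Fridays at 28- or 35-day spacing (28, 28, 35).
The pattern: 3rd Friday of the month.
3rd Friday of March 2026: March 20, 2026.
3rd Friday of April 2026: April 17, 2026.
May 2026 — 3rd Friday is May 15, 2026.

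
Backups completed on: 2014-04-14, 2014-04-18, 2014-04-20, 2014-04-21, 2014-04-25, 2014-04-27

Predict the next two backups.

2014-04-28, 2014-05-02

Gaps: 4, 2, 1, 4, 2 days — not constant, but cyclic with period 3.
The events fall on every Monday, Friday and Sunday.
Next Monday: 2014-04-28.
Next Friday: 2014-05-02.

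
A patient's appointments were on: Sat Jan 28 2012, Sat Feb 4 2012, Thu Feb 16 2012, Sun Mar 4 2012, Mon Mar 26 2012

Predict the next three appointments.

Sun Apr 22 2012, Thu May 24 2012, Sat Jun 30 2012

Intervals are 7, 12, 17, 22 days — an arithmetic progression with common difference 5.
Next gap: 27 days. Mon Mar 26 2012 + 27 days = Sun Apr 22 2012.
Next gap: 32 days. Sun Apr 22 2012 + 32 days = Thu May 24 2012.
Next gap: 37 days. Thu May 24 2012 + 37 days = Sat Jun 30 2012.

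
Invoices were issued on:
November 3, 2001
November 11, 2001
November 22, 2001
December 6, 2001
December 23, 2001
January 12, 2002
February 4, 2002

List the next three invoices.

The spacing grows by 3 each time: 8, 11, 14, 17, 20, 23 days.
Next gap: 26 days. February 4, 2002 + 26 days = March 2, 2002.
Next gap: 29 days. March 2, 2002 + 29 days = March 31, 2002.
Next gap: 32 days. March 31, 2002 + 32 days = May 2, 2002.

March 2, 2002; March 31, 2002; May 2, 2002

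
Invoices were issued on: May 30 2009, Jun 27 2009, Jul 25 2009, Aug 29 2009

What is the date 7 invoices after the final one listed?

All Saturdays; the gaps (28, 28, 35) vary with month length.
This is the last Saturday of each month.
September 2009 ends with Saturday Sep 26 2009.
October 2009 ends with Saturday Oct 31 2009.
Last Saturday of November 2009: Nov 28 2009.
Last Saturday of December 2009: Dec 26 2009.
January 2010 ends with Saturday Jan 30 2010.
Last Saturday of February 2010: Feb 27 2010.
March 2010 ends with Saturday Mar 27 2010.

Mar 27 2010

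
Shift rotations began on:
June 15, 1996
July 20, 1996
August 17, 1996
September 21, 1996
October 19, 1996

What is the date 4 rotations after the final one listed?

Gaps: 35, 28, 35, 28 days — a mix of 28 and 35. Every date is a Saturday.
Each is the 3rd Saturday of its month.
November 1996 — 3rd Saturday is November 16, 1996.
3rd Saturday of December 1996: December 21, 1996.
3rd Saturday of January 1997: January 18, 1997.
February 1997 — 3rd Saturday is February 15, 1997.

February 15, 1997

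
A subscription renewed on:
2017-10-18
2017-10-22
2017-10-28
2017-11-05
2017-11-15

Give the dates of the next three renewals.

2017-11-27, 2017-12-11, 2017-12-27

Intervals are 4, 6, 8, 10 days — an arithmetic progression with common difference 2.
Next gap: 12 days. 2017-11-15 + 12 days = 2017-11-27.
Next gap: 14 days. 2017-11-27 + 14 days = 2017-12-11.
Next gap: 16 days. 2017-12-11 + 16 days = 2017-12-27.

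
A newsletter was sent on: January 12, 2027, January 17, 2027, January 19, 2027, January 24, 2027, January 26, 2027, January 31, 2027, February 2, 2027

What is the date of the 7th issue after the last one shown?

Every event lands on a Tuesday or Sunday (gaps cycle 5, 2, 5, 2, 5, 2).
So the schedule is: every Tuesday and Sunday.
The following Sunday is February 7, 2027.
The following Tuesday is February 9, 2027.
Next Sunday: February 14, 2027.
The following Tuesday is February 16, 2027.
The following Sunday is February 21, 2027.
The following Tuesday is February 23, 2027.
The following Sunday is February 28, 2027.

February 28, 2027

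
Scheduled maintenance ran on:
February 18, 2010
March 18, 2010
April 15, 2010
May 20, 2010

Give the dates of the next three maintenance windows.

June 17, 2010; July 15, 2010; August 19, 2010

These are Thursdays at 28- or 35-day spacing (28, 28, 35).
The pattern: 3rd Thursday of the month.
3rd Thursday of June 2010: June 17, 2010.
3rd Thursday of July 2010: July 15, 2010.
August 2010 — 3rd Thursday is August 19, 2010.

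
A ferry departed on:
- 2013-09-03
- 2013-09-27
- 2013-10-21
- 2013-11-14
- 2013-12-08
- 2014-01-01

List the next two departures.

Gaps between consecutive events: 24, 24, 24, 24, 24 days — a constant 24-day interval.
2014-01-01 + 24 days = 2014-01-25.
2014-01-25 + 24 days = 2014-02-18.

2014-01-25, 2014-02-18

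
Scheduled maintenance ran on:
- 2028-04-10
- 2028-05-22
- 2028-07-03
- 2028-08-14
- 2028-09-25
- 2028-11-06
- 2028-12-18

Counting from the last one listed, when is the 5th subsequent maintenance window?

2029-07-16

The spacing is 42, 42, 42, 42, 42, 42 days — always 42 days.
2028-12-18 + 42 days = 2029-01-29.
2029-01-29 + 42 days = 2029-03-12.
2029-03-12 + 42 days = 2029-04-23.
2029-04-23 + 42 days = 2029-06-04.
2029-06-04 + 42 days = 2029-07-16.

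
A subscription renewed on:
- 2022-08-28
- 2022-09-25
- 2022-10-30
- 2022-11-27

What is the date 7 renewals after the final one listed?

2023-06-25

These are Sundays with 28, 35, 28-day gaps.
Each is the final Sunday of its month — 2022-10-30 is past the 28th, so '4th Sunday' doesn't fit.
December 2022 ends with Sunday 2022-12-25.
January 2023 ends with Sunday 2023-01-29.
February 2023 ends with Sunday 2023-02-26.
Last Sunday of March 2023: 2023-03-26.
April 2023 ends with Sunday 2023-04-30.
Last Sunday of May 2023: 2023-05-28.
Last Sunday of June 2023: 2023-06-25.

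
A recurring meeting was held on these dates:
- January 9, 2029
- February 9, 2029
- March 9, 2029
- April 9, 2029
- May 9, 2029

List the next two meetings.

Gaps: 31, 28, 31, 30 days — not constant. Every event is on the 9th of the month.
Pattern: the 9th of each month.
June 2029: June 9, 2029.
July 2029: July 9, 2029.

June 9, 2029; July 9, 2029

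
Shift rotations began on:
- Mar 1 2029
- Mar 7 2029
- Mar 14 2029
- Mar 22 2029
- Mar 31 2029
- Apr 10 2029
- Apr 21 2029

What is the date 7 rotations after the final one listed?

Aug 4 2029

The spacing grows by 1 each time: 6, 7, 8, 9, 10, 11 days.
Next gap: 12 days. Apr 21 2029 + 12 days = May 3 2029.
Next gap: 13 days. May 3 2029 + 13 days = May 16 2029.
Next gap: 14 days. May 16 2029 + 14 days = May 30 2029.
Next gap: 15 days. May 30 2029 + 15 days = Jun 14 2029.
Next gap: 16 days. Jun 14 2029 + 16 days = Jun 30 2029.
Next gap: 17 days. Jun 30 2029 + 17 days = Jul 17 2029.
Next gap: 18 days. Jul 17 2029 + 18 days = Aug 4 2029.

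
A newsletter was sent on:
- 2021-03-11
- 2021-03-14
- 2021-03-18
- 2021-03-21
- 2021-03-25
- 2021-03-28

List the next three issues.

2021-04-01, 2021-04-04, 2021-04-08

Gaps: 3, 4, 3, 4, 3 days — not constant, but cyclic with period 2.
The events fall on every Thursday and Sunday.
The following Thursday is 2021-04-01.
The following Sunday is 2021-04-04.
Next Thursday: 2021-04-08.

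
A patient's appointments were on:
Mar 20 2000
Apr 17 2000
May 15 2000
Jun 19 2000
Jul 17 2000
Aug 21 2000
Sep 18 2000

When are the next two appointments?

Oct 16 2000, Nov 20 2000

Gaps: 28, 28, 35, 28, 35, 28 days — a mix of 28 and 35. Every date is a Monday.
Each is the 3rd Monday of its month.
3rd Monday of October 2000: Oct 16 2000.
November 2000 — 3rd Monday is Nov 20 2000.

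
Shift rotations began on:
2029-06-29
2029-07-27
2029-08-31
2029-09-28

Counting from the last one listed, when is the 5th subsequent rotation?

2030-02-22

All Fridays; the gaps (28, 35, 28) vary with month length.
This is the last Friday of each month.
Last Friday of October 2029: 2029-10-26.
Last Friday of November 2029: 2029-11-30.
December 2029 ends with Friday 2029-12-28.
January 2030 ends with Friday 2030-01-25.
February 2030 ends with Friday 2030-02-22.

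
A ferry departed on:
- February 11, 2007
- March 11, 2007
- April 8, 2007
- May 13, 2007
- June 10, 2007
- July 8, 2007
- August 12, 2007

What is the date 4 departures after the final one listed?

These are Sundays at 28- or 35-day spacing (28, 28, 35, 28, 28, 35).
The pattern: 2nd Sunday of the month.
September 2007 — 2nd Sunday is September 9, 2007.
October 2007 — 2nd Sunday is October 14, 2007.
November 2007 — 2nd Sunday is November 11, 2007.
December 2007 — 2nd Sunday is December 9, 2007.

December 9, 2007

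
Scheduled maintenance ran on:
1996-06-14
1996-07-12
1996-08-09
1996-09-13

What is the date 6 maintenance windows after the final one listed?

All dates are Fridays, 28, 28, 35 days apart.
Specifically, the 2nd Friday of each month.
2nd Friday of October 1996: 1996-10-11.
November 1996 — 2nd Friday is 1996-11-08.
2nd Friday of December 1996: 1996-12-13.
January 1997 — 2nd Friday is 1997-01-10.
2nd Friday of February 1997: 1997-02-14.
2nd Friday of March 1997: 1997-03-14.

1997-03-14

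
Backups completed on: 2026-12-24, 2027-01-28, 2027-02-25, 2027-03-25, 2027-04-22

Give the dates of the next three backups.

2027-05-27, 2027-06-24, 2027-07-22

All dates are Thursdays, 35, 28, 28, 28 days apart.
Specifically, the 4th Thursday of each month.
4th Thursday of May 2027: 2027-05-27.
4th Thursday of June 2027: 2027-06-24.
4th Thursday of July 2027: 2027-07-22.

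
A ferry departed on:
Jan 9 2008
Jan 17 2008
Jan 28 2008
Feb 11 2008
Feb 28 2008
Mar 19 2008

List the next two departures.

Apr 11 2008, May 7 2008

Intervals are 8, 11, 14, 17, 20 days — an arithmetic progression with common difference 3.
Next gap: 23 days. Mar 19 2008 + 23 days = Apr 11 2008.
Next gap: 26 days. Apr 11 2008 + 26 days = May 7 2008.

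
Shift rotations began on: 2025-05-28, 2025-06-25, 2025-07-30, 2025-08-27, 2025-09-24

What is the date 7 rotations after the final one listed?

These are Wednesdays with 28, 35, 28, 28-day gaps.
Each is the final Wednesday of its month — 2025-07-30 is past the 28th, so '4th Wednesday' doesn't fit.
Last Wednesday of October 2025: 2025-10-29.
Last Wednesday of November 2025: 2025-11-26.
December 2025 ends with Wednesday 2025-12-31.
Last Wednesday of January 2026: 2026-01-28.
Last Wednesday of February 2026: 2026-02-25.
March 2026 ends with Wednesday 2026-03-25.
Last Wednesday of April 2026: 2026-04-29.

2026-04-29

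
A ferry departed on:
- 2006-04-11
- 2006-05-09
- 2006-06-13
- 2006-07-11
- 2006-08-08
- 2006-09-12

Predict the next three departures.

2006-10-10, 2006-11-14, 2006-12-12

Gaps: 28, 35, 28, 28, 35 days — a mix of 28 and 35. Every date is a Tuesday.
Each is the 2nd Tuesday of its month.
October 2006 — 2nd Tuesday is 2006-10-10.
November 2006 — 2nd Tuesday is 2006-11-14.
December 2006 — 2nd Tuesday is 2006-12-12.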